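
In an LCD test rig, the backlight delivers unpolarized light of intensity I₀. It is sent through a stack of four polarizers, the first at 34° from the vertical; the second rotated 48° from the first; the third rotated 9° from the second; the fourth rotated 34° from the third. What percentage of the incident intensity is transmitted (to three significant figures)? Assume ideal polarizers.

Unpolarized light through the first polarizer → I₁ = ½ I₀, now polarized at 34°.
I₂ = I₁ cos²(48°) = 0.5 · 0.4477 I₀ = 0.2239 I₀.
I₃ = I₂ cos²(9°) = 0.2239 · 0.9755 I₀ = 0.2184 I₀.
I₄ = I₃ cos²(34°) = 0.2184 · 0.6873 I₀ = 0.1501 I₀.
That is 15.01% of the incident intensity.

≈ 15.0%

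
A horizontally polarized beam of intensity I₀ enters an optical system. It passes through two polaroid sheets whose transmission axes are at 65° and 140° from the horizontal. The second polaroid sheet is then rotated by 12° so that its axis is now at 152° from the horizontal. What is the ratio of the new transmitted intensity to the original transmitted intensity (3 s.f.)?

Before rotation:
By Malus's law, I₁ = I₀ cos²(65° − 0°) = I₀ cos²(65°) = 0.1786 I₀.
I₂ = I₁ cos²(140° − 65°) = 0.1786 I₀ · cos²(75°) = 0.01196 I₀.
After rotation:
I₁ = I₀ cos²(65° − 0°) = I₀ cos²(65°) = 0.1786 I₀.
I₂ = I₁ cos²(152° − 65°) = 0.1786 I₀ · cos²(87°) = 0.0004892 I₀.
Ratio = 0.0004892 / 0.01196 = 0.04089.

I_new/I_old ≈ 0.0409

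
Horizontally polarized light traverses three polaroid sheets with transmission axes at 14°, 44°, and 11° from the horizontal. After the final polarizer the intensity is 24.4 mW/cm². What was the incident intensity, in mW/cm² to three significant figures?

I₀ ≈ 49.1 mW/cm²

By Malus's law, I₁ = I₀ cos²(14° − 0°) = I₀ cos²(14°) = 0.9415 I₀.
I₂ = I₁ cos²(44° − 14°) = 0.9415 I₀ · cos²(30°) = 0.7061 I₀.
I₃ = I₂ cos²(11° − 44°) = 0.7061 I₀ · cos²(33°) = 0.4967 I₀.
So 24.4 mW/cm² = 0.4967 I₀, giving I₀ = 24.4/0.4967 = 49.13 mW/cm².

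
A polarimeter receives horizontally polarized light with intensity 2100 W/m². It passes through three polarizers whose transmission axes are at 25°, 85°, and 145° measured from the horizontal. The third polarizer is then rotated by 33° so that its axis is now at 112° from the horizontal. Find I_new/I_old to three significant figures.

Before rotation:
By Malus's law, I₁ = I₀ cos²(25° − 0°) = I₀ cos²(25°) = 0.8214 I₀.
I₂ = I₁ cos²(85° − 25°) = 0.8214 I₀ · cos²(60°) = 0.2053 I₀.
I₃ = I₂ cos²(145° − 85°) = 0.2053 I₀ · cos²(60°) = 0.05134 I₀.
After rotation:
I₁ = I₀ cos²(25° − 0°) = I₀ cos²(25°) = 0.8214 I₀.
I₂ = I₁ cos²(85° − 25°) = 0.8214 I₀ · cos²(60°) = 0.2053 I₀.
I₃ = I₂ cos²(112° − 85°) = 0.2053 I₀ · cos²(27°) = 0.163 I₀.
Ratio = 0.163 / 0.05134 = 3.176.

I_new/I_old ≈ 3.18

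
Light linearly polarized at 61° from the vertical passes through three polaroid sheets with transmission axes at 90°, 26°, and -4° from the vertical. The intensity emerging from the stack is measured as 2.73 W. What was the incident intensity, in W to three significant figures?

I₀ ≈ 24.8 W

By Malus's law, I₁ = I₀ cos²(90° − 61°) = I₀ cos²(29°) = 0.765 I₀.
I₂ = I₁ cos²(26° − 90°) = 0.765 I₀ · cos²(64°) = 0.147 I₀.
I₃ = I₂ cos²(-4° − 26°) = 0.147 I₀ · cos²(30°) = 0.1103 I₀.
So 2.73 W = 0.1103 I₀, giving I₀ = 2.73/0.1103 = 24.76 W.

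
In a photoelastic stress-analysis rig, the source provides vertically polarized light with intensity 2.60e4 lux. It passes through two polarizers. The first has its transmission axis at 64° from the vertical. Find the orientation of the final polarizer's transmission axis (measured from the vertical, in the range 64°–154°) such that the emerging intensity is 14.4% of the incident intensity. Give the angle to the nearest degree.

By Malus's law, I₁ = I₀ cos²(64° − 0°) = I₀ cos²(64°) = 0.1922 I₀.
Need I₂/I₀ = 0.144, so cos²(θ − 64°) = 0.144 / 0.1922 = 0.7493.
θ − 64° = arccos(√0.7493) = 30.0°, giving θ ≈ 64 + 30.0 = 94.0°.

θ ≈ 94°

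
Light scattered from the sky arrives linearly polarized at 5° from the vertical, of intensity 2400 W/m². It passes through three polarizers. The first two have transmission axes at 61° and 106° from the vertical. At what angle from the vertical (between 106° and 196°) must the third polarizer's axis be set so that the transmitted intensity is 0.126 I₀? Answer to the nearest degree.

By Malus's law, I₁ = I₀ cos²(61° − 5°) = I₀ cos²(56°) = 0.3127 I₀.
I₂ = I₁ cos²(106° − 61°) = 0.3127 I₀ · cos²(45°) = 0.1563 I₀.
Need I₃/I₀ = 0.126, so cos²(θ − 106°) = 0.126 / 0.1563 = 0.8059.
θ − 106° = arccos(√0.8059) = 26.1°, giving θ ≈ 106 + 26.1 = 132.1°.

θ ≈ 132°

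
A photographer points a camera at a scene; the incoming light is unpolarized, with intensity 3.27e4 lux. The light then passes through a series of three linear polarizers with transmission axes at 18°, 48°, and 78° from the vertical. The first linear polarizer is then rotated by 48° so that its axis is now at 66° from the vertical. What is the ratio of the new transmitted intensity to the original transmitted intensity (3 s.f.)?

Before rotation:
Unpolarized light through the first polarizer → I₁ = ½ I₀, now polarized at 18°.
I₂ = I₁ cos²(48° − 18°) = 0.5 I₀ · cos²(30°) = 0.375 I₀.
I₃ = I₂ cos²(78° − 48°) = 0.375 I₀ · cos²(30°) = 0.2813 I₀.
After rotation:
Unpolarized light through the first polarizer → I₁ = ½ I₀, now polarized at 66°.
I₂ = I₁ cos²(48° − 66°) = 0.5 I₀ · cos²(18°) = 0.4523 I₀.
I₃ = I₂ cos²(78° − 48°) = 0.4523 I₀ · cos²(30°) = 0.3392 I₀.
Ratio = 0.3392 / 0.2813 = 1.206.

I_new/I_old ≈ 1.21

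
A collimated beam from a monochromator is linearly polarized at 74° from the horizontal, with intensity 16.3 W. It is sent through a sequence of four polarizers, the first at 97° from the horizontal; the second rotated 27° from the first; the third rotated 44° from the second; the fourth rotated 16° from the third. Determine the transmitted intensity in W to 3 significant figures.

I₁ = 16.3 W · cos²(23°) = 13.81 W.
I₂ = I₁ · cos²(27°) = 13.81 · 0.7939 = 10.96 W.
I₃ = I₂ · cos²(44°) = 10.96 · 0.5174 = 5.674 W.
I₄ = I₃ · cos²(16°) = 5.674 · 0.924 = 5.243 W.

I ≈ 5.24 W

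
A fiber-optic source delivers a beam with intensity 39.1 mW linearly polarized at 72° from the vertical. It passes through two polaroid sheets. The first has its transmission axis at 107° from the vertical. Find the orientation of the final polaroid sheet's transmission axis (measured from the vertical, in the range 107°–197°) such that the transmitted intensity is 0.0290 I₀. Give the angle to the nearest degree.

I₁ = I₀ cos²(107° − 72°) = I₀ cos²(35°) = 0.671 I₀.
Need I₂/I₀ = 0.029, so cos²(θ − 107°) = 0.029 / 0.671 = 0.04322.
θ − 107° = arccos(√0.04322) = 78.0°, giving θ ≈ 107 + 78.0 = 185.0°.

θ ≈ 185°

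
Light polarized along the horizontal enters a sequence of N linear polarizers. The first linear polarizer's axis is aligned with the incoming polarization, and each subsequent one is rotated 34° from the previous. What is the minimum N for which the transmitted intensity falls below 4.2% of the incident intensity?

First polarizer is aligned with the polarization: full transmission.
Each further stage multiplies by cos²(34°) = 0.6873.
After N polarizers: T = 0.6873^(N−1). Require T < 0.042 ⇒ N−1 > ln(0.042)/ln(0.6873) = 8.45, so N−1 ≥ 9 and N = 10.
Check: N=10 gives T = 0.03422 < 0.042; N=9 gives T = 0.0498.

N = 10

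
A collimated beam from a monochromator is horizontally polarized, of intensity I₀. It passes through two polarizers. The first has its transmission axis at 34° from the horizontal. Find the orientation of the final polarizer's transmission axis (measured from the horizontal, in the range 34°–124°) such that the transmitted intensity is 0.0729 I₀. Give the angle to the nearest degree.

By Malus's law, I₁ = I₀ cos²(34° − 0°) = I₀ cos²(34°) = 0.6873 I₀.
Need I₂/I₀ = 0.0729, so cos²(θ − 34°) = 0.0729 / 0.6873 = 0.1061.
θ − 34° = arccos(√0.1061) = 71.0°, giving θ ≈ 34 + 71.0 = 105.0°.

θ ≈ 105°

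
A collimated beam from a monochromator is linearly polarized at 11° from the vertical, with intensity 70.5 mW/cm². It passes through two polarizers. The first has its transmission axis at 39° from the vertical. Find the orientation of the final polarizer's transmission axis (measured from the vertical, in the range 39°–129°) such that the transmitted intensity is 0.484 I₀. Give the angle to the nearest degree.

θ ≈ 77°

I₁ = I₀ cos²(39° − 11°) = I₀ cos²(28°) = 0.7796 I₀.
Need I₂/I₀ = 0.484, so cos²(θ − 39°) = 0.484 / 0.7796 = 0.6208.
θ − 39° = arccos(√0.6208) = 38.0°, giving θ ≈ 39 + 38.0 = 77.0°.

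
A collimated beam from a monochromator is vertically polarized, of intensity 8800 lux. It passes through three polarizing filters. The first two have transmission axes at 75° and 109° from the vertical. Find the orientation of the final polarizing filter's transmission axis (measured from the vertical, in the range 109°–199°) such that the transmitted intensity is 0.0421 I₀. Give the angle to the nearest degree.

By Malus's law, I₁ = I₀ cos²(75° − 0°) = I₀ cos²(75°) = 0.06699 I₀.
I₂ = I₁ cos²(109° − 75°) = 0.06699 I₀ · cos²(34°) = 0.04604 I₀.
Need I₃/I₀ = 0.0421, so cos²(θ − 109°) = 0.0421 / 0.04604 = 0.9144.
θ − 109° = arccos(√0.9144) = 17.0°, giving θ ≈ 109 + 17.0 = 126.0°.

θ ≈ 126°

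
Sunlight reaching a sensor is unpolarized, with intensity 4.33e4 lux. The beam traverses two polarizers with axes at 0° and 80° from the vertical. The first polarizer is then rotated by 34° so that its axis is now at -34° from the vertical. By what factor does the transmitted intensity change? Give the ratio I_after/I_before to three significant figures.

Before rotation:
Unpolarized light through the first polarizer → I₁ = ½ I₀, now polarized at 0°.
I₂ = I₁ cos²(80° − 0°) = 0.5 I₀ · cos²(80°) = 0.01508 I₀.
After rotation:
Unpolarized light through the first polarizer → I₁ = ½ I₀, now polarized at -34°.
Angle between axes 1 and 2: 66°. I₂ = 0.5 I₀ · cos²(66°) = 0.08272 I₀.
Ratio = 0.08272 / 0.01508 = 5.486.

I_new/I_old ≈ 5.49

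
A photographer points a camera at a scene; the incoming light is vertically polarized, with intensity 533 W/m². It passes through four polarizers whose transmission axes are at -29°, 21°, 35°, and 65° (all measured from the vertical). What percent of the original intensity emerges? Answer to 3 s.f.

≈ 22.3%

I₁ = 533 W/m² · cos²(29°) = 407.7 W/m².
I₂ = I₁ · cos²(50°) = 407.7 · 0.4132 = 168.5 W/m².
I₃ = I₂ · cos²(14°) = 168.5 · 0.9415 = 158.6 W/m².
I₄ = I₃ · cos²(30°) = 158.6 · 0.75 = 119 W/m².
That is 22.32% of the incident intensity.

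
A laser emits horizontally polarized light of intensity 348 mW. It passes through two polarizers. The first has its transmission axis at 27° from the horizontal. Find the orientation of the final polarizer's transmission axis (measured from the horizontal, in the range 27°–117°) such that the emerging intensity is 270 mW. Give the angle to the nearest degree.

By Malus's law, I₁ = I₀ cos²(27° − 0°) = I₀ cos²(27°) = 0.7939 I₀.
Target fraction: 270 / 348 mW = 0.7759 of I₀.
Need I₂/I₀ = 0.7759, so cos²(θ − 27°) = 0.7759 / 0.7939 = 0.9773.
θ − 27° = arccos(√0.9773) = 8.7°, giving θ ≈ 27 + 8.7 = 35.7°.

θ ≈ 36°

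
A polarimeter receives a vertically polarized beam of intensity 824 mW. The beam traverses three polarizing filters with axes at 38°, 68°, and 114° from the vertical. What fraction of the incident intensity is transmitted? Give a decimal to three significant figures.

By Malus's law, I₁ = 824 mW · cos²(38°) = 511.7 mW.
I₂ = I₁ · cos²(30°) = 511.7 · 0.75 = 383.8 mW.
I₃ = I₂ · cos²(46°) = 383.8 · 0.4826 = 185.2 mW.
Transmitted fraction = 0.2247.

I/I₀ ≈ 0.225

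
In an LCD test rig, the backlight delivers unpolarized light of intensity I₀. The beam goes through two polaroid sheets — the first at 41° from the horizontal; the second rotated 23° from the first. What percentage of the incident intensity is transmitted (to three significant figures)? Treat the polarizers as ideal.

≈ 42.4%

Unpolarized light through the first polarizer → I₁ = ½ I₀, now polarized at 41°.
I₂ = I₁ cos²(23°) = 0.5 · 0.8473 I₀ = 0.4237 I₀.
That is 42.37% of the incident intensity.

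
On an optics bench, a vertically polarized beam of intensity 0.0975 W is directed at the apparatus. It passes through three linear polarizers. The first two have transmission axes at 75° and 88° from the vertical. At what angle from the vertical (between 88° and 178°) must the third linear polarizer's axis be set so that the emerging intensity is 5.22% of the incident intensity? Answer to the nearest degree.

θ ≈ 113°

I₁ = I₀ cos²(75° − 0°) = I₀ cos²(75°) = 0.06699 I₀.
I₂ = I₁ cos²(88° − 75°) = 0.06699 I₀ · cos²(13°) = 0.0636 I₀.
Need I₃/I₀ = 0.0522, so cos²(θ − 88°) = 0.0522 / 0.0636 = 0.8208.
θ − 88° = arccos(√0.8208) = 25.0°, giving θ ≈ 88 + 25.0 = 113.0°.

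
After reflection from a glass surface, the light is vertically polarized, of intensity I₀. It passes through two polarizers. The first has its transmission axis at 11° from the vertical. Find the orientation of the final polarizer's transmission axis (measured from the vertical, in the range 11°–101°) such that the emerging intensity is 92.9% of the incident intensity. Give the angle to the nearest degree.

θ ≈ 22°

I₁ = I₀ cos²(11° − 0°) = I₀ cos²(11°) = 0.9636 I₀.
Need I₂/I₀ = 0.929, so cos²(θ − 11°) = 0.929 / 0.9636 = 0.9641.
θ − 11° = arccos(√0.9641) = 10.9°, giving θ ≈ 11 + 10.9 = 21.9°.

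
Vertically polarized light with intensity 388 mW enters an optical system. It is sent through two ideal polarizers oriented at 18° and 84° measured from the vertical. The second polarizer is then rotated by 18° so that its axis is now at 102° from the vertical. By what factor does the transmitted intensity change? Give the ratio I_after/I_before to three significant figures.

Before rotation:
I₁ = I₀ cos²(18° − 0°) = I₀ cos²(18°) = 0.9045 I₀.
I₂ = I₁ cos²(84° − 18°) = 0.9045 I₀ · cos²(66°) = 0.1496 I₀.
After rotation:
I₁ = I₀ cos²(18° − 0°) = I₀ cos²(18°) = 0.9045 I₀.
I₂ = I₁ cos²(102° − 18°) = 0.9045 I₀ · cos²(84°) = 0.009883 I₀.
Ratio = 0.009883 / 0.1496 = 0.06605.

I_new/I_old ≈ 0.0660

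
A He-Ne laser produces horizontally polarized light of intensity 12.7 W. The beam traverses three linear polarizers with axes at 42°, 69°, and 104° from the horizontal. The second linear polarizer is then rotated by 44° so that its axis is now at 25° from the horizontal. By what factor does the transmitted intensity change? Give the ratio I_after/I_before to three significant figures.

Before rotation:
I₁ = I₀ cos²(42° − 0°) = I₀ cos²(42°) = 0.5523 I₀.
I₂ = I₁ cos²(69° − 42°) = 0.5523 I₀ · cos²(27°) = 0.4384 I₀.
I₃ = I₂ cos²(104° − 69°) = 0.4384 I₀ · cos²(35°) = 0.2942 I₀.
After rotation:
I₁ = I₀ cos²(42° − 0°) = I₀ cos²(42°) = 0.5523 I₀.
I₂ = I₁ cos²(25° − 42°) = 0.5523 I₀ · cos²(17°) = 0.5051 I₀.
I₃ = I₂ cos²(104° − 25°) = 0.5051 I₀ · cos²(79°) = 0.01839 I₀.
Ratio = 0.01839 / 0.2942 = 0.0625.

I_new/I_old ≈ 0.0625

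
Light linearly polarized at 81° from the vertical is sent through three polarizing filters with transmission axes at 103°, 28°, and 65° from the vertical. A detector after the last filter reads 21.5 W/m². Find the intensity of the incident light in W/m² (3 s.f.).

I₁ = I₀ cos²(103° − 81°) = I₀ cos²(22°) = 0.8597 I₀.
I₂ = I₁ cos²(28° − 103°) = 0.8597 I₀ · cos²(75°) = 0.05759 I₀.
I₃ = I₂ cos²(65° − 28°) = 0.05759 I₀ · cos²(37°) = 0.03673 I₀.
So 21.5 W/m² = 0.03673 I₀, giving I₀ = 21.5/0.03673 = 585.4 W/m².

I₀ ≈ 585 W/m²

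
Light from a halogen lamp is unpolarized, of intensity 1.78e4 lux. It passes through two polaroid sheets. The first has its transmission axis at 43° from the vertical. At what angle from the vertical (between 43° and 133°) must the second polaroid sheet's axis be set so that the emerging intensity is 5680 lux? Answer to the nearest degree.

θ ≈ 80°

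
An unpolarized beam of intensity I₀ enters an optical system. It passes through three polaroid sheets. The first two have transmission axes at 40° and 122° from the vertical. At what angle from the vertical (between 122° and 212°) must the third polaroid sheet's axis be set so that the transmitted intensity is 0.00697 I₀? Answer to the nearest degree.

Unpolarized light through the first polarizer → I₁ = ½ I₀, now polarized at 40°.
I₂ = I₁ cos²(122° − 40°) = 0.5 I₀ · cos²(82°) = 0.009685 I₀.
Need I₃/I₀ = 0.00697, so cos²(θ − 122°) = 0.00697 / 0.009685 = 0.7197.
θ − 122° = arccos(√0.7197) = 32.0°, giving θ ≈ 122 + 32.0 = 154.0°.

θ ≈ 154°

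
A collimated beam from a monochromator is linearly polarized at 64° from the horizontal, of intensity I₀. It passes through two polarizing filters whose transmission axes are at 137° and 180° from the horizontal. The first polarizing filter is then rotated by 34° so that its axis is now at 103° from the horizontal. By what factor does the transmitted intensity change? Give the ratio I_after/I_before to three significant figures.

I_new/I_old ≈ 0.668

Before rotation:
By Malus's law, I₁ = I₀ cos²(137° − 64°) = I₀ cos²(73°) = 0.08548 I₀.
I₂ = I₁ cos²(180° − 137°) = 0.08548 I₀ · cos²(43°) = 0.04572 I₀.
After rotation:
I₁ = I₀ cos²(103° − 64°) = I₀ cos²(39°) = 0.604 I₀.
I₂ = I₁ cos²(180° − 103°) = 0.604 I₀ · cos²(77°) = 0.03056 I₀.
Ratio = 0.03056 / 0.04572 = 0.6684.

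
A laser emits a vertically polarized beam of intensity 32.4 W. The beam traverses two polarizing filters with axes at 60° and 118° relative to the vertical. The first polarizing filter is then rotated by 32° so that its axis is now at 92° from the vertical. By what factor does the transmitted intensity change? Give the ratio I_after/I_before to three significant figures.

I_new/I_old ≈ 0.0140

Before rotation:
By Malus's law, I₁ = I₀ cos²(60° − 0°) = I₀ cos²(60°) = 0.25 I₀.
I₂ = I₁ cos²(118° − 60°) = 0.25 I₀ · cos²(58°) = 0.0702 I₀.
After rotation:
I₁ = I₀ cos²(92° − 0°) = I₀ cos²(88°) = 0.001218 I₀.
I₂ = I₁ cos²(118° − 92°) = 0.001218 I₀ · cos²(26°) = 0.0009839 I₀.
Ratio = 0.0009839 / 0.0702 = 0.01402.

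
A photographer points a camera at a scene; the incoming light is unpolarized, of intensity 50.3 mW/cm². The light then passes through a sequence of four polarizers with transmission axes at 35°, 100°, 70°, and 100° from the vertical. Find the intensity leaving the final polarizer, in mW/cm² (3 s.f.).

Unpolarized light through the first polarizer → I₁ = 50.3 mW/cm²/2 = 25.15 mW/cm², polarized at 35°.
I₂ = I₁ · cos²(65°) = 25.15 · 0.1786 = 4.492 mW/cm².
I₃ = I₂ · cos²(30°) = 4.492 · 0.75 = 3.369 mW/cm².
I₄ = I₃ · cos²(30°) = 3.369 · 0.75 = 2.527 mW/cm².

I ≈ 2.53 mW/cm²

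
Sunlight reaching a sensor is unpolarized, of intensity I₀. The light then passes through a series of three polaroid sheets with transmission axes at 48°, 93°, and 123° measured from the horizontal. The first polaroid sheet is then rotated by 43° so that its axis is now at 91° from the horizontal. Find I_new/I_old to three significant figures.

Before rotation:
Unpolarized light through the first polarizer → I₁ = ½ I₀, now polarized at 48°.
I₂ = I₁ cos²(93° − 48°) = 0.5 I₀ · cos²(45°) = 0.25 I₀.
I₃ = I₂ cos²(123° − 93°) = 0.25 I₀ · cos²(30°) = 0.1875 I₀.
After rotation:
Unpolarized light through the first polarizer → I₁ = ½ I₀, now polarized at 91°.
I₂ = I₁ cos²(93° − 91°) = 0.5 I₀ · cos²(2°) = 0.4994 I₀.
I₃ = I₂ cos²(123° − 93°) = 0.4994 I₀ · cos²(30°) = 0.3745 I₀.
Ratio = 0.3745 / 0.1875 = 1.998.

I_new/I_old ≈ 2.00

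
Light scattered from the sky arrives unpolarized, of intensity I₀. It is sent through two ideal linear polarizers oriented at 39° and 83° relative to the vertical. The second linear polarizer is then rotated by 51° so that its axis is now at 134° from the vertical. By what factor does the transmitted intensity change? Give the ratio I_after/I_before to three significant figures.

Before rotation:
Unpolarized light through the first polarizer → I₁ = ½ I₀, now polarized at 39°.
I₂ = I₁ cos²(83° − 39°) = 0.5 I₀ · cos²(44°) = 0.2587 I₀.
After rotation:
Unpolarized light through the first polarizer → I₁ = ½ I₀, now polarized at 39°.
Angle between axes 1 and 2: 85°. I₂ = 0.5 I₀ · cos²(85°) = 0.003798 I₀.
Ratio = 0.003798 / 0.2587 = 0.01468.

I_new/I_old ≈ 0.0147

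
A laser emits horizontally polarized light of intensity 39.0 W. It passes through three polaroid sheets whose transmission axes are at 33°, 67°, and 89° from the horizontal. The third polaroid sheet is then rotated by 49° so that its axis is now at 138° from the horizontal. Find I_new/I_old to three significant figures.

Before rotation:
By Malus's law, I₁ = I₀ cos²(33° − 0°) = I₀ cos²(33°) = 0.7034 I₀.
I₂ = I₁ cos²(67° − 33°) = 0.7034 I₀ · cos²(34°) = 0.4834 I₀.
I₃ = I₂ cos²(89° − 67°) = 0.4834 I₀ · cos²(22°) = 0.4156 I₀.
After rotation:
I₁ = I₀ cos²(33° − 0°) = I₀ cos²(33°) = 0.7034 I₀.
I₂ = I₁ cos²(67° − 33°) = 0.7034 I₀ · cos²(34°) = 0.4834 I₀.
I₃ = I₂ cos²(138° − 67°) = 0.4834 I₀ · cos²(71°) = 0.05124 I₀.
Ratio = 0.05124 / 0.4156 = 0.1233.

I_new/I_old ≈ 0.123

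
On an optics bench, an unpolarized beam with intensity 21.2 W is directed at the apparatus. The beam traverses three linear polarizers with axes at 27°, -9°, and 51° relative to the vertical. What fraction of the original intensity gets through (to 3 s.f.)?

Unpolarized light through the first polarizer → I₁ = 21.2 W/2 = 10.6 W, polarized at 27°.
I₂ = I₁ · cos²(36°) = 10.6 · 0.6545 = 6.938 W.
I₃ = I₂ · cos²(60°) = 6.938 · 0.25 = 1.734 W.
Transmitted fraction = 0.08181.

I/I₀ ≈ 0.0818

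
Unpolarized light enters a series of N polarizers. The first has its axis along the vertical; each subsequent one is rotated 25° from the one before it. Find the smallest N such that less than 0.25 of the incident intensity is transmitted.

First polarizer halves the unpolarized light: factor 1/2.
Each further stage multiplies by cos²(25°) = 0.8214.
After N polarizers: T = 0.5·0.8214^(N−1). Require T < 0.25 ⇒ N−1 > ln(0.25/0.5)/ln(0.8214) = 3.52, so N−1 ≥ 4 and N = 5.
Check: N=5 gives T = 0.2276 < 0.25; N=4 gives T = 0.2771.

N = 5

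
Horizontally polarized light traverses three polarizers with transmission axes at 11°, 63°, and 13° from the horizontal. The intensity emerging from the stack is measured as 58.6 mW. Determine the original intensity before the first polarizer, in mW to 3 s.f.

I₀ ≈ 388 mW

I₁ = I₀ cos²(11° − 0°) = I₀ cos²(11°) = 0.9636 I₀.
I₂ = I₁ cos²(63° − 11°) = 0.9636 I₀ · cos²(52°) = 0.3652 I₀.
I₃ = I₂ cos²(13° − 63°) = 0.3652 I₀ · cos²(50°) = 0.1509 I₀.
So 58.6 mW = 0.1509 I₀, giving I₀ = 58.6/0.1509 = 388.3 mW.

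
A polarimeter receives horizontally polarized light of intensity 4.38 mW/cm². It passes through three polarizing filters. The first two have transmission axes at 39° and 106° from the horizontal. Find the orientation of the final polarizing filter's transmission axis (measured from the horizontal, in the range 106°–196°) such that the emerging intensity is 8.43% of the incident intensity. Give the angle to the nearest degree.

θ ≈ 123°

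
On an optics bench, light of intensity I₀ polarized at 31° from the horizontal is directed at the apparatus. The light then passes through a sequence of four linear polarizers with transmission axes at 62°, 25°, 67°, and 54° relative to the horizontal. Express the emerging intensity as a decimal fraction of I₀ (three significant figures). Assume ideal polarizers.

By Malus's law, I₁ = I₀ cos²(62° − 31°) = I₀ cos²(31°) = 0.7347 I₀.
I₂ = I₁ cos²(25° − 62°) = 0.7347 I₀ · cos²(37°) = 0.4686 I₀.
I₃ = I₂ cos²(67° − 25°) = 0.4686 I₀ · cos²(42°) = 0.2588 I₀.
I₄ = I₃ cos²(54° − 67°) = 0.2588 I₀ · cos²(13°) = 0.2457 I₀.
Transmitted fraction = 0.2457.

≈ 0.246 I₀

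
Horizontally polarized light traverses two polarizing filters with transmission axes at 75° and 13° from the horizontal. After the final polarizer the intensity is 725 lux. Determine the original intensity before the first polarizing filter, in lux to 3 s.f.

I₀ ≈ 4.91e4 lux

I₁ = I₀ cos²(75° − 0°) = I₀ cos²(75°) = 0.06699 I₀.
I₂ = I₁ cos²(13° − 75°) = 0.06699 I₀ · cos²(62°) = 0.01476 I₀.
So 725 lux = 0.01476 I₀, giving I₀ = 725/0.01476 = 4.911e+04 lux.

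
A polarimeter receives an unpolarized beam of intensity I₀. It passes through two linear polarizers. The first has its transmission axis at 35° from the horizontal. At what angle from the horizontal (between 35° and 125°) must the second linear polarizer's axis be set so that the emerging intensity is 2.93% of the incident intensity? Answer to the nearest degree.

θ ≈ 111°

Unpolarized light through the first polarizer → I₁ = ½ I₀, now polarized at 35°.
Need I₂/I₀ = 0.0293, so cos²(θ − 35°) = 0.0293 / 0.5 = 0.0586.
θ − 35° = arccos(√0.0586) = 76.0°, giving θ ≈ 35 + 76.0 = 111.0°.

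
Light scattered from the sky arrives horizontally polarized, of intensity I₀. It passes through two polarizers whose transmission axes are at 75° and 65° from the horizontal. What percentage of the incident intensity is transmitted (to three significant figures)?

≈ 6.50%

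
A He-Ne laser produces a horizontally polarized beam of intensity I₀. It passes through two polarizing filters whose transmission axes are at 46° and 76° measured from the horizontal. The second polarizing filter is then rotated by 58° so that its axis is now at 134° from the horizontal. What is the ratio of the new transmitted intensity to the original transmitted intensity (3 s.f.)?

Before rotation:
By Malus's law, I₁ = I₀ cos²(46° − 0°) = I₀ cos²(46°) = 0.4826 I₀.
I₂ = I₁ cos²(76° − 46°) = 0.4826 I₀ · cos²(30°) = 0.3619 I₀.
After rotation:
I₁ = I₀ cos²(46° − 0°) = I₀ cos²(46°) = 0.4826 I₀.
I₂ = I₁ cos²(134° − 46°) = 0.4826 I₀ · cos²(88°) = 0.0005877 I₀.
Ratio = 0.0005877 / 0.3619 = 0.001624.

I_new/I_old ≈ 0.00162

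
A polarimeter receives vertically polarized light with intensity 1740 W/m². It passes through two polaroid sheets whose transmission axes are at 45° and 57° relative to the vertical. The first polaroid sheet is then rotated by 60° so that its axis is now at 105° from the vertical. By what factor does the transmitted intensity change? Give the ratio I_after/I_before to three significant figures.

I_new/I_old ≈ 0.0627

Before rotation:
I₁ = I₀ cos²(45° − 0°) = I₀ cos²(45°) = 0.5 I₀.
I₂ = I₁ cos²(57° − 45°) = 0.5 I₀ · cos²(12°) = 0.4784 I₀.
After rotation:
I₁ = I₀ cos²(105° − 0°) = I₀ cos²(75°) = 0.06699 I₀.
I₂ = I₁ cos²(57° − 105°) = 0.06699 I₀ · cos²(48°) = 0.02999 I₀.
Ratio = 0.02999 / 0.4784 = 0.0627.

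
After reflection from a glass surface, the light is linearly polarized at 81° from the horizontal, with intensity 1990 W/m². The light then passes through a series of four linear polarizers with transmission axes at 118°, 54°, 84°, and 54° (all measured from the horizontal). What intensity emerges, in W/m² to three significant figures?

I ≈ 137 W/m²

I₁ = 1990 W/m² · cos²(37°) = 1269 W/m².
I₂ = I₁ · cos²(64°) = 1269 · 0.1922 = 243.9 W/m².
I₃ = I₂ · cos²(30°) = 243.9 · 0.75 = 182.9 W/m².
I₄ = I₃ · cos²(30°) = 182.9 · 0.75 = 137.2 W/m².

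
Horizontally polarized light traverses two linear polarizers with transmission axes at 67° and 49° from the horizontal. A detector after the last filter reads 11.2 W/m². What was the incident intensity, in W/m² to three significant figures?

I₁ = I₀ cos²(67° − 0°) = I₀ cos²(67°) = 0.1527 I₀.
I₂ = I₁ cos²(49° − 67°) = 0.1527 I₀ · cos²(18°) = 0.1381 I₀.
So 11.2 W/m² = 0.1381 I₀, giving I₀ = 11.2/0.1381 = 81.11 W/m².

I₀ ≈ 81.1 W/m²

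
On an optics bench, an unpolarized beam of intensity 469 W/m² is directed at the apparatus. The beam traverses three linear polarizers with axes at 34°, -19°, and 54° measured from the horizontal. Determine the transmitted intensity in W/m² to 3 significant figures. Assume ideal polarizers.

I ≈ 7.26 W/m²

Unpolarized light through the first polarizer → I₁ = 469 W/m²/2 = 234.5 W/m², polarized at 34°.
I₂ = I₁ · cos²(53°) = 234.5 · 0.3622 = 84.93 W/m².
I₃ = I₂ · cos²(73°) = 84.93 · 0.08548 = 7.26 W/m².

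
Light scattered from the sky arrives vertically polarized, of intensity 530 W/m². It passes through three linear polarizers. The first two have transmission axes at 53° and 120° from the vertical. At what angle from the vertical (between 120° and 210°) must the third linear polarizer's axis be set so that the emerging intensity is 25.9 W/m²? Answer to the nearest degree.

θ ≈ 140°

By Malus's law, I₁ = I₀ cos²(53° − 0°) = I₀ cos²(53°) = 0.3622 I₀.
I₂ = I₁ cos²(120° − 53°) = 0.3622 I₀ · cos²(67°) = 0.05529 I₀.
Target fraction: 25.9 / 530 W/m² = 0.04887 of I₀.
Need I₃/I₀ = 0.04887, so cos²(θ − 120°) = 0.04887 / 0.05529 = 0.8838.
θ − 120° = arccos(√0.8838) = 19.9°, giving θ ≈ 120 + 19.9 = 139.9°.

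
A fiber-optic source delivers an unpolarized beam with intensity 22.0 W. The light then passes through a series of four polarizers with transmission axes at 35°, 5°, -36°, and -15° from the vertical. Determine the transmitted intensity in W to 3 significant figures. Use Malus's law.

I ≈ 4.10 W

Unpolarized light through the first polarizer → I₁ = 22.0 W/2 = 11 W, polarized at 35°.
I₂ = I₁ · cos²(30°) = 11 · 0.75 = 8.25 W.
I₃ = I₂ · cos²(41°) = 8.25 · 0.5696 = 4.699 W.
I₄ = I₃ · cos²(21°) = 4.699 · 0.8716 = 4.096 W.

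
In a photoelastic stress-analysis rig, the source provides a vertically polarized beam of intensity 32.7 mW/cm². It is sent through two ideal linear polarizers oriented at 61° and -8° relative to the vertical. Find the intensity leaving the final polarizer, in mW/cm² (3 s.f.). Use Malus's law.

By Malus's law, I₁ = 32.7 mW/cm² · cos²(61°) = 7.686 mW/cm².
I₂ = I₁ · cos²(69°) = 7.686 · 0.1284 = 0.9871 mW/cm².

I ≈ 0.987 mW/cm²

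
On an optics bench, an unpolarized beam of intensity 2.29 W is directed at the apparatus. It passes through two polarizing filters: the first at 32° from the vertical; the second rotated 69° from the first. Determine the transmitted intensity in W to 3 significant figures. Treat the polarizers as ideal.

Unpolarized light through the first polarizer → I₁ = 2.29 W/2 = 1.145 W, polarized at 32°.
I₂ = I₁ · cos²(69°) = 1.145 · 0.1284 = 0.147 W.

I ≈ 0.147 W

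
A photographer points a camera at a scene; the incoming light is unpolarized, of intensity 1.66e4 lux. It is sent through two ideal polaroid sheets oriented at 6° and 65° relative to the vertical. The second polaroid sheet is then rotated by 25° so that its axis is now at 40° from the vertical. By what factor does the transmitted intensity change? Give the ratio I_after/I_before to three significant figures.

I_new/I_old ≈ 2.59

Before rotation:
Unpolarized light through the first polarizer → I₁ = ½ I₀, now polarized at 6°.
I₂ = I₁ cos²(65° − 6°) = 0.5 I₀ · cos²(59°) = 0.1326 I₀.
After rotation:
Unpolarized light through the first polarizer → I₁ = ½ I₀, now polarized at 6°.
I₂ = I₁ cos²(40° − 6°) = 0.5 I₀ · cos²(34°) = 0.3437 I₀.
Ratio = 0.3437 / 0.1326 = 2.591.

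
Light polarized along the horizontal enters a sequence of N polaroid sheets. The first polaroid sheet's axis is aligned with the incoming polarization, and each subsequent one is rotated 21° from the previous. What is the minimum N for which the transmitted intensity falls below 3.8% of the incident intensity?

First polarizer is aligned with the polarization: full transmission.
Each further stage multiplies by cos²(21°) = 0.8716.
After N polarizers: T = 0.8716^(N−1). Require T < 0.038 ⇒ N−1 > ln(0.038)/ln(0.8716) = 23.79, so N−1 ≥ 24 and N = 25.
Check: N=25 gives T = 0.03692 < 0.038; N=24 gives T = 0.04236.

N = 25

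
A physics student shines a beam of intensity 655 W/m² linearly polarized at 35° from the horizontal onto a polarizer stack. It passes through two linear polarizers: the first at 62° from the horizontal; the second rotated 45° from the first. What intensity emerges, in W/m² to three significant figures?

I ≈ 260 W/m²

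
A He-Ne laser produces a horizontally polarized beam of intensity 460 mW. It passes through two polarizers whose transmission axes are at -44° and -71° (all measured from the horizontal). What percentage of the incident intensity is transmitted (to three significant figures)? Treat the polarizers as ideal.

≈ 41.1%

I₁ = 460 mW · cos²(44°) = 238 mW.
I₂ = I₁ · cos²(27°) = 238 · 0.7939 = 189 mW.
That is 41.08% of the incident intensity.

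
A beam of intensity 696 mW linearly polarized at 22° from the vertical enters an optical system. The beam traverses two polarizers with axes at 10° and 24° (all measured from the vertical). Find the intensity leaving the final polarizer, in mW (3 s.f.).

I₁ = 696 mW · cos²(12°) = 665.9 mW.
I₂ = I₁ · cos²(14°) = 665.9 · 0.9415 = 626.9 mW.

I ≈ 627 mW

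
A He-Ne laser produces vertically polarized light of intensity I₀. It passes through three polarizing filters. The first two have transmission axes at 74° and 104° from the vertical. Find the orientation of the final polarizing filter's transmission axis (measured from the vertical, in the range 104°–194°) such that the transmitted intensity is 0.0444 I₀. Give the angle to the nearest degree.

I₁ = I₀ cos²(74° − 0°) = I₀ cos²(74°) = 0.07598 I₀.
I₂ = I₁ cos²(104° − 74°) = 0.07598 I₀ · cos²(30°) = 0.05698 I₀.
Need I₃/I₀ = 0.0444, so cos²(θ − 104°) = 0.0444 / 0.05698 = 0.7792.
θ − 104° = arccos(√0.7792) = 28.0°, giving θ ≈ 104 + 28.0 = 132.0°.

θ ≈ 132°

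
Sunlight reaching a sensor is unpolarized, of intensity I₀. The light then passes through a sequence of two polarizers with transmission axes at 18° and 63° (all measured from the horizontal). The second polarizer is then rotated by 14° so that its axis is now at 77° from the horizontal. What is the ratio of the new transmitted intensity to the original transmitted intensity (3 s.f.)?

I_new/I_old ≈ 0.531

Before rotation:
Unpolarized light through the first polarizer → I₁ = ½ I₀, now polarized at 18°.
I₂ = I₁ cos²(63° − 18°) = 0.5 I₀ · cos²(45°) = 0.25 I₀.
After rotation:
Unpolarized light through the first polarizer → I₁ = ½ I₀, now polarized at 18°.
I₂ = I₁ cos²(77° − 18°) = 0.5 I₀ · cos²(59°) = 0.1326 I₀.
Ratio = 0.1326 / 0.25 = 0.5305.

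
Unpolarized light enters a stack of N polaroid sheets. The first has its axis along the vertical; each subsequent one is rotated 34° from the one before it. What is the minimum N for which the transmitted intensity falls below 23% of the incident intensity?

N = 4

First polarizer halves the unpolarized light: factor 1/2.
Each further stage multiplies by cos²(34°) = 0.6873.
After N polarizers: T = 0.5·0.6873^(N−1). Require T < 0.23 ⇒ N−1 > ln(0.23/0.5)/ln(0.6873) = 2.07, so N−1 ≥ 3 and N = 4.
Check: N=4 gives T = 0.1623 < 0.23; N=3 gives T = 0.2362.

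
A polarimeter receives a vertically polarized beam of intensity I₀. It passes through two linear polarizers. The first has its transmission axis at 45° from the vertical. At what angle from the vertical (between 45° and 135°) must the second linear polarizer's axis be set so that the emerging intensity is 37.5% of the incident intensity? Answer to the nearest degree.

I₁ = I₀ cos²(45° − 0°) = I₀ cos²(45°) = 0.5 I₀.
Need I₂/I₀ = 0.375, so cos²(θ − 45°) = 0.375 / 0.5 = 0.75.
θ − 45° = arccos(√0.75) = 30.0°, giving θ ≈ 45 + 30.0 = 75.0°.

θ ≈ 75°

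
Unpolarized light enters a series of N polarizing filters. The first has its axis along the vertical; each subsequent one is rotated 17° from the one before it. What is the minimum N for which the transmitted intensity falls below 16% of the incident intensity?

N = 14

First polarizer halves the unpolarized light: factor 1/2.
Each further stage multiplies by cos²(17°) = 0.9145.
After N polarizers: T = 0.5·0.9145^(N−1). Require T < 0.16 ⇒ N−1 > ln(0.16/0.5)/ln(0.9145) = 12.75, so N−1 ≥ 13 and N = 14.
Check: N=14 gives T = 0.1565 < 0.16; N=13 gives T = 0.1711.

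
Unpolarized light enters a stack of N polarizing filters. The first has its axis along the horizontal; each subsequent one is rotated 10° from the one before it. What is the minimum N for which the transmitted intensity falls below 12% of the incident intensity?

First polarizer halves the unpolarized light: factor 1/2.
Each further stage multiplies by cos²(10°) = 0.9698.
After N polarizers: T = 0.5·0.9698^(N−1). Require T < 0.12 ⇒ N−1 > ln(0.12/0.5)/ln(0.9698) = 46.61, so N−1 ≥ 47 and N = 48.
Check: N=48 gives T = 0.1186 < 0.12; N=47 gives T = 0.1223.

N = 48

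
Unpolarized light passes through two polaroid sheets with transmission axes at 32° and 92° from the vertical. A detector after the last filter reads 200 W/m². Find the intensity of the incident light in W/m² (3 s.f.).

Unpolarized light through the first polarizer → I₁ = ½ I₀, now polarized at 32°.
I₂ = I₁ cos²(92° − 32°) = 0.5 I₀ · cos²(60°) = 0.125 I₀.
So 200 W/m² = 0.125 I₀, giving I₀ = 200/0.125 = 1600 W/m².

I₀ ≈ 1600 W/m²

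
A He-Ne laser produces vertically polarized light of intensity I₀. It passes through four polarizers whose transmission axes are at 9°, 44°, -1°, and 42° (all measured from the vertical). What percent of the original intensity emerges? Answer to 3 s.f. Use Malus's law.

≈ 17.5%

By Malus's law, I₁ = I₀ cos²(9° − 0°) = I₀ cos²(9°) = 0.9755 I₀.
I₂ = I₁ cos²(44° − 9°) = 0.9755 I₀ · cos²(35°) = 0.6546 I₀.
I₃ = I₂ cos²(-1° − 44°) = 0.6546 I₀ · cos²(45°) = 0.3273 I₀.
I₄ = I₃ cos²(42° + 1°) = 0.3273 I₀ · cos²(43°) = 0.1751 I₀.
That is 17.51% of the incident intensity.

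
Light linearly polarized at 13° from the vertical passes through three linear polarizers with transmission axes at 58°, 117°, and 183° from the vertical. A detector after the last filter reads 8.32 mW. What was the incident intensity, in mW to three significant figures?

By Malus's law, I₁ = I₀ cos²(58° − 13°) = I₀ cos²(45°) = 0.5 I₀.
I₂ = I₁ cos²(117° − 58°) = 0.5 I₀ · cos²(59°) = 0.1326 I₀.
I₃ = I₂ cos²(183° − 117°) = 0.1326 I₀ · cos²(66°) = 0.02194 I₀.
So 8.32 mW = 0.02194 I₀, giving I₀ = 8.32/0.02194 = 379.2 mW.

I₀ ≈ 379 mW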